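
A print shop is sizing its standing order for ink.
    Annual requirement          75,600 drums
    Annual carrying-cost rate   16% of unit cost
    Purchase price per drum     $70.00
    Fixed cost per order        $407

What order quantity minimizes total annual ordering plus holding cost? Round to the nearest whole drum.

Holding cost per drum per year: H = 16% × $70 = $11.2000
EOQ = √(2DS/H) = √(2 × 75,600 × 407 / 11.2)
    = √(5,494,500.00) ≈ 2,344.03

2,344 drums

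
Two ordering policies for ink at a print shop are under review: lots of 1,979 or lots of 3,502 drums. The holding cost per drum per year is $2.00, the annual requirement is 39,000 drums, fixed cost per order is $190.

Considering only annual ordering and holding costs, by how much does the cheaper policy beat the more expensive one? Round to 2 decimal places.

$105.38

Annual cost at Q: ordering D·S/Q plus holding Q·H/2.
TC(1,979) = (39,000/1,979)×190 + (1,979/2)×2 = $5,723.32
TC(3,502) = (39,000/3,502)×190 + (3,502/2)×2 = $5,617.93
Lots of 3,502 are cheaper by $105.38.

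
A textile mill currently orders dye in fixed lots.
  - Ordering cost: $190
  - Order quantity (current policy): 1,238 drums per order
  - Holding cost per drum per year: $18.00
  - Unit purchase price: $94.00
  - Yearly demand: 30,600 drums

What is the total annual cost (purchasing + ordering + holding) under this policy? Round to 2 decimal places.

Annual ordering cost = (D/Q)·S = (30,600/1,238) × 190 = $4,696.28
Annual holding cost  = (Q/2)·H = (1,238/2) × 18 = $11,142.00
Purchase cost = D·C = 30,600 × 94 = $2,876,400.00
Total = $4,696.28 + $11,142.00 + $2,876,400.00 = $2,892,238.28

$2,892,238.28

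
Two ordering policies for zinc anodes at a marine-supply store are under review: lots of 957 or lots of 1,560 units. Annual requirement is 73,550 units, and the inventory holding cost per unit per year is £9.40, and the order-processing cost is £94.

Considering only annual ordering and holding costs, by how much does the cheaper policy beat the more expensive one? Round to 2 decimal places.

TC(Q) = (D/Q)S + (Q/2)H
TC(957) = (73,550/957)×94 + (957/2)×9.4 = £11,722.25
TC(1,560) = (73,550/1,560)×94 + (1,560/2)×9.4 = £11,763.86
|ΔTC| = |£11,722.25 − £11,763.86| = £41.61

£41.61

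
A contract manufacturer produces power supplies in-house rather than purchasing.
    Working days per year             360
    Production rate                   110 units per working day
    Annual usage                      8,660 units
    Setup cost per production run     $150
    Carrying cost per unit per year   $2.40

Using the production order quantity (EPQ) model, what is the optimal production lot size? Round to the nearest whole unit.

d = 8,660/360 = 24.0556 units/day;  effective holding cost H(1 − d/p) = 2.4·(1 − 24.0556/110) = 1.87515
Q* = √(2DS / H_eff) = √(2·8,660·150 / 1.87515) ≈ 1,177.07

1,177 units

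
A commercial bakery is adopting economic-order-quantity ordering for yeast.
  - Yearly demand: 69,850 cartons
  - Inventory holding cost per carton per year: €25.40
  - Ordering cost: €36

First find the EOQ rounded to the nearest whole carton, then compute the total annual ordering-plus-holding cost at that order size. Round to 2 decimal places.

2DS/H = 2·69,850·36/25.4 = 198,000.00
EOQ = √198,000.00 ≈ 444.97 → Q = 445 cartons
Orders/yr = 69,850/445 = 156.966; ordering cost = 156.966 × €36 = €5,650.79
Average inventory = 445/2 = 222.5; holding cost = 222.5 × €25.4 = €5,651.50
Total = €5,650.79 + €5,651.50 = €11,302.29

€11,302.29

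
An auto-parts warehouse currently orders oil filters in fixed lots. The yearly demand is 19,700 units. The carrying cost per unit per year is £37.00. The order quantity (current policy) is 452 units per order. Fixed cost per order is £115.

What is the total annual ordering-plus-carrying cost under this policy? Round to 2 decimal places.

£13,374.17

Ordering: D/Q × S = 19,700/452 × £115 = £5,012.17
Holding:  Q/2 × H = 452/2 × £37 = £8,362.00
Total = £5,012.17 + £8,362.00 = £13,374.17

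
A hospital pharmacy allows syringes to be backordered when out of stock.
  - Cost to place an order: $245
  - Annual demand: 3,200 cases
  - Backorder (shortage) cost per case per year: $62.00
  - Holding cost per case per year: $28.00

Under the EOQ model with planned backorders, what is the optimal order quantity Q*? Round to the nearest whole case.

285 cases

Basic EOQ = √(2·3,200·245/28) = 236.643
Backorder adjustment √((H+b)/b) = √((28+62)/62) = 1.2048
Q* = 236.643 × 1.2048 ≈ 285.11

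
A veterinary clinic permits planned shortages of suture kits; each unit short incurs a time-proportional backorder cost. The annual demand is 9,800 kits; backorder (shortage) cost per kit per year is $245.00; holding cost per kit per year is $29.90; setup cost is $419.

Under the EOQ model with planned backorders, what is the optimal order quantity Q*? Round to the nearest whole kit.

555 kits

Q* = √(2DS/H) · √((H + b)/b)
   = √(2 × 9,800 × 419 / 29.9) · √((29.9 + 245) / 245)
   = 524.082 × 1.0593 ≈ 555.14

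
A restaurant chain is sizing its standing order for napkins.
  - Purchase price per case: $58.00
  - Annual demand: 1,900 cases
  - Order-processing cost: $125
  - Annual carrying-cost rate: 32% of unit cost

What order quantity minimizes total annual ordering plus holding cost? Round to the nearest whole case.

160 cases

Holding cost per case per year: H = 32% × $58 = $18.5600
Optimal lot size Q* = (2 × 1,900 × $125 / $18.56)^½ ≈ 159.98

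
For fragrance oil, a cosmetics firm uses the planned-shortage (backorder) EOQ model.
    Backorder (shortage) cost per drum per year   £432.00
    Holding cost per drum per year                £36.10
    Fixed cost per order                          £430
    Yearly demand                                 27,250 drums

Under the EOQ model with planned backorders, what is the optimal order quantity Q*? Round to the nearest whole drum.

839 drums

Q* = √(2DS/H) · √((H + b)/b)
   = √(2 × 27,250 × 430 / 36.1) · √((36.1 + 432) / 432)
   = 805.710 × 1.0409 ≈ 838.70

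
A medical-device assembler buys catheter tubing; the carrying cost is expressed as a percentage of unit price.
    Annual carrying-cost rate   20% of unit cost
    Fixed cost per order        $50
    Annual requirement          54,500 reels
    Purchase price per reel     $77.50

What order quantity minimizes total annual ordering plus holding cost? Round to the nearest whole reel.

H = i·C = 0.2 × $77.5 = $15.5000 per reel-year
2DS/H = 2·54,500·50/15.5 = 351,612.90
EOQ = √351,612.90 ≈ 592.97

593 reels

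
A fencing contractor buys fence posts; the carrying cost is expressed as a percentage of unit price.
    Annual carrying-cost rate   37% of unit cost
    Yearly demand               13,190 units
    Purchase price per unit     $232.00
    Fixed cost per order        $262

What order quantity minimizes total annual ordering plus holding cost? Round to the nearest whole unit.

Carrying cost H = $232 × 37% = $85.8400/unit/yr
Optimal lot size Q* = (2 × 13,190 × $262 / $85.84)^½ ≈ 283.75

284 units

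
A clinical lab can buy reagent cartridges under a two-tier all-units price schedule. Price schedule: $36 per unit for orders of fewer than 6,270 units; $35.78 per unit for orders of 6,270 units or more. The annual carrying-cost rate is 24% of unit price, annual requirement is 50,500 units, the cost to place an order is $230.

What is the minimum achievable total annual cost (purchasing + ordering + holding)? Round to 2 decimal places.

$1,832,167.12

H₁ = 24%×$36 = $8.6400;  H₂ = 24%×$35.78 = $8.5872
EOQ₁ = √(2×50,500×230/8.6400) = 1,639.71  (< 6,270, feasible at tier 1)
EOQ₂ = √(2×50,500×230/8.5872) = 1,644.75  (< 6,270 → use Q = 6,270 at tier-2 price)
TC(tier 1 (EOQ₁), Q≈1,639.7) = $1,832,167.12
TC(tier 2, Q≈6,270.0) = $1,835,663.34
Minimum at tier 1 (EOQ₁): $1,832,167.12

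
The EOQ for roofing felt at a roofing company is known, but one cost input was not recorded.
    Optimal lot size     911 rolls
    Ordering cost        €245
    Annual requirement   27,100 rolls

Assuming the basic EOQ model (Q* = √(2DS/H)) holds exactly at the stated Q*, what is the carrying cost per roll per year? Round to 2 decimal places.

From Q* = √(2DS/H) ⇒ Q*² = 2DS/H.
H = 2DS / Q² = 2 × 27,100 × 245 / 911² = 16.0003

€16.00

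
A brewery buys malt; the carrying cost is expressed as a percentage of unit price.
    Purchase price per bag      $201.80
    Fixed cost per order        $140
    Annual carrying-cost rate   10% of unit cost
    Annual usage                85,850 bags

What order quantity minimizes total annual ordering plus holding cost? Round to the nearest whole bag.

Carrying cost H = $201.8 × 10% = $20.1800/bag/yr
Q* = √(2·D·S / H) = √(2·85,850·140 / 20.18) = √1,191,179.4 ≈ 1,091.41

1,091 bags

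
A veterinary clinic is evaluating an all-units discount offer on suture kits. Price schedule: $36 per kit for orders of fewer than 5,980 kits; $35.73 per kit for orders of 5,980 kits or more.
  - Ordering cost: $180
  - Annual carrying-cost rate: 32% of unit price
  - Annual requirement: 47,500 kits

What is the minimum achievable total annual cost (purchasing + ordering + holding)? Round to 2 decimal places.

$1,724,035.38

H₁ = 32%×$36 = $11.5200;  H₂ = 32%×$35.73 = $11.4336
EOQ₁ = √(2×47,500×180/11.5200) = 1,218.35  (< 5,980, feasible at tier 1)
EOQ₂ = √(2×47,500×180/11.4336) = 1,222.94  (< 5,980 → use Q = 5,980 at tier-2 price)
TC(tier 1 (EOQ₁), Q≈1,218.3) = $1,724,035.38
TC(tier 2, Q≈5,980.0) = $1,732,791.23
Minimum at tier 1 (EOQ₁): $1,724,035.38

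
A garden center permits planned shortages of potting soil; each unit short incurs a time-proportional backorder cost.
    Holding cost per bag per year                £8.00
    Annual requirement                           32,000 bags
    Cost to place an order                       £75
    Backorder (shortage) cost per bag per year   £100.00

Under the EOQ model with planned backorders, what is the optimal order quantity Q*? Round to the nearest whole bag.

805 bags

Q* = √(2DS/H) · √((H + b)/b)
   = √(2 × 32,000 × 75 / 8) · √((8 + 100) / 100)
   = 774.597 × 1.0392 ≈ 804.98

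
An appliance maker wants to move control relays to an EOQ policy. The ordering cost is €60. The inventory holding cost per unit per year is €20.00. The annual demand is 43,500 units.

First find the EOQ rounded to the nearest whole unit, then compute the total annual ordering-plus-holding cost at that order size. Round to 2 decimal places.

Q* = √(2·D·S / H) = √(2·43,500·60 / 20) = √261,000.0 ≈ 510.88 → Q = 511 units
Annual ordering cost = (D/Q)·S = (43,500/511) × 60 = €5,107.63
Annual holding cost  = (Q/2)·H = (511/2) × 20 = €5,110.00
Total = €5,107.63 + €5,110.00 = €10,217.63

€10,217.63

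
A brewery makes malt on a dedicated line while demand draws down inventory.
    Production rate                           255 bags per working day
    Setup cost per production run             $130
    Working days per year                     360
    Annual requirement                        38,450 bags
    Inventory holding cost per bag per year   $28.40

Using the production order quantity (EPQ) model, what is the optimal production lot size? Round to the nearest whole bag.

778 bags

d = 38,450/360 = 106.8056 bags/day;  effective holding cost H(1 − d/p) = 28.4·(1 − 106.8056/255) = 16.50479
Q* = √(2DS / H_eff) = √(2·38,450·130 / 16.50479) ≈ 778.27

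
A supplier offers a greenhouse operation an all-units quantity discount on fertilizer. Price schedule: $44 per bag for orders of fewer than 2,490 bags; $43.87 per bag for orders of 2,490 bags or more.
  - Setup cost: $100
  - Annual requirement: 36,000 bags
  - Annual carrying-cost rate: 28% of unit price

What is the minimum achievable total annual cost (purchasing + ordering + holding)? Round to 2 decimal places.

$1,593,418.28

H₁ = 28%×$44 = $12.3200;  H₂ = 28%×$43.87 = $12.2836
EOQ₁ = √(2×36,000×100/12.3200) = 764.47  (< 2,490, feasible at tier 1)
EOQ₂ = √(2×36,000×100/12.2836) = 765.60  (< 2,490 → use Q = 2,490 at tier-2 price)
TC(tier 1 (EOQ₁), Q≈764.5) = $1,593,418.28
TC(tier 2, Q≈2,490.0) = $1,596,058.87
Minimum at tier 1 (EOQ₁): $1,593,418.28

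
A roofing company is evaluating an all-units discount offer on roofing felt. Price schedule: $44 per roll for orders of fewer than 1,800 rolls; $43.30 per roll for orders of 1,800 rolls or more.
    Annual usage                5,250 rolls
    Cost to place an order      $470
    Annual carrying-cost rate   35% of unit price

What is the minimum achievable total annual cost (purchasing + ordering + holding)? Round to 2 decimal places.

H₁ = 35%×$44 = $15.4000;  H₂ = 35%×$43.30 = $15.1550
EOQ₁ = √(2×5,250×470/15.4000) = 566.09  (< 1,800, feasible at tier 1)
EOQ₂ = √(2×5,250×470/15.1550) = 570.64  (< 1,800 → use Q = 1,800 at tier-2 price)
TC(tier 1 (EOQ₁), Q≈566.1) = $239,717.74
TC(tier 2, Q≈1,800.0) = $242,335.33
Minimum at tier 1 (EOQ₁): $239,717.74

$239,717.74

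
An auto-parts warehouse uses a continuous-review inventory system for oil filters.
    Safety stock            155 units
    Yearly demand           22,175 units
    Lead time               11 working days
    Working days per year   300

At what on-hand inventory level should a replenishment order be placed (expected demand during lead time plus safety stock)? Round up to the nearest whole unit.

Daily demand d = 22,175 / 300 = 73.917 units/day
Demand during lead time = 73.917 × 11 = 813.08
Reorder point = 813.08 + 155 = 968.08 → round up

969 units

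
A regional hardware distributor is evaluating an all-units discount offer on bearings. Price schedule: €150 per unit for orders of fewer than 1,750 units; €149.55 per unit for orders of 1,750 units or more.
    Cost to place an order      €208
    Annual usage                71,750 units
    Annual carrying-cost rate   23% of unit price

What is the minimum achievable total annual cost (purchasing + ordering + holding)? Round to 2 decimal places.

H₁ = 23%×€150 = €34.5000;  H₂ = 23%×€149.55 = €34.3965
EOQ₁ = √(2×71,750×208/34.5000) = 930.14  (< 1,750, feasible at tier 1)
EOQ₂ = √(2×71,750×208/34.3965) = 931.54  (< 1,750 → use Q = 1,750 at tier-2 price)
TC(tier 1 (EOQ₁), Q≈930.1) = €10,794,589.81
TC(tier 2, Q≈1,750.0) = €10,768,837.44
Minimum at tier 2: €10,768,837.44

€10,768,837.44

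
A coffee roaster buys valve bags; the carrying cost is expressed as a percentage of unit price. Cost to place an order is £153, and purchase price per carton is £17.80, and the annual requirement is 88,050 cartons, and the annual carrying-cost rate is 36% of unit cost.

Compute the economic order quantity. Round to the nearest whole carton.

2,051 cartons

Carrying cost H = £17.8 × 36% = £6.4080/carton/yr
Q* = √(2·D·S / H) = √(2·88,050·153 / 6.408) = √4,204,634.8 ≈ 2,050.52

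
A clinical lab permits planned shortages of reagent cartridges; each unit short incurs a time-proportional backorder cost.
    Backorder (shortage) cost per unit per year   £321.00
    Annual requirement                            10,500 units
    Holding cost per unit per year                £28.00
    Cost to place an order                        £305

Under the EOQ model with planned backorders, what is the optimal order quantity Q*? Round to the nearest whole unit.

Q* = √(2DS/H) · √((H + b)/b)
   = √(2 × 10,500 × 305 / 28) · √((28 + 321) / 321)
   = 478.278 × 1.0427 ≈ 498.70

499 units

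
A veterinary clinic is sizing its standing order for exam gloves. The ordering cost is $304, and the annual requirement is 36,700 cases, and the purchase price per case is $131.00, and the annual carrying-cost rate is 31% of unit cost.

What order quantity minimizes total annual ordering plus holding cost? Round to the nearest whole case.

741 cases

Holding cost per case per year: H = 31% × $131 = $40.6100
EOQ = √(2DS/H) = √(2 × 36,700 × 304 / 40.61)
    = √(549,460.72) ≈ 741.26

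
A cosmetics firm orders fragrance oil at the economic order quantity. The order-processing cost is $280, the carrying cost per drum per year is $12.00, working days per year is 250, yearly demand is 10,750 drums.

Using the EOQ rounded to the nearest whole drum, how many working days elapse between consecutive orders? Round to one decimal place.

16.5 days

Optimal lot size Q* = (2 × 10,750 × $280 / $12)^½ ≈ 708.28 → Q = 708 drums
Days between orders = 250 / (D/Q) = 250 / 15.184 ≈ 16.465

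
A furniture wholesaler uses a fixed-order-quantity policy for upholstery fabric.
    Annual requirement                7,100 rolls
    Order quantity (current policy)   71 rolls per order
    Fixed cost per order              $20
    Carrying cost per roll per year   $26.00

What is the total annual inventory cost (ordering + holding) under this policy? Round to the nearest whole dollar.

Ordering: D/Q × S = 7,100/71 × $20 = $2,000.00
Holding:  Q/2 × H = 71/2 × $26 = $923.00
Total = $2,000.00 + $923.00 = $2,923.00

$2,923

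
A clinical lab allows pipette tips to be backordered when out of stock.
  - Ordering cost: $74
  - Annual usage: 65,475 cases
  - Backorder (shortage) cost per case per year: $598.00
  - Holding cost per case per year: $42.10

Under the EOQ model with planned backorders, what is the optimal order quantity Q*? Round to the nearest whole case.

496 cases

Q* = √(2DS/H) · √((H + b)/b)
   = √(2 × 65,475 × 74 / 42.1) · √((42.1 + 598) / 598)
   = 479.764 × 1.0346 ≈ 496.36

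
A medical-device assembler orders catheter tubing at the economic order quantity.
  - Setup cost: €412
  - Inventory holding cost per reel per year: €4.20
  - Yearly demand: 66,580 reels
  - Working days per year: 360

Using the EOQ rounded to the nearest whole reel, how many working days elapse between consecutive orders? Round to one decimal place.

Q* = √(2·D·S / H) = √(2·66,580·412 / 4.2) = √13,062,361.9 ≈ 3,614.19 → Q = 3,614 reels
Cycle time = (working days × Q)/D = (360 × 3,614) / 66,580 = 19.541 days

19.5 days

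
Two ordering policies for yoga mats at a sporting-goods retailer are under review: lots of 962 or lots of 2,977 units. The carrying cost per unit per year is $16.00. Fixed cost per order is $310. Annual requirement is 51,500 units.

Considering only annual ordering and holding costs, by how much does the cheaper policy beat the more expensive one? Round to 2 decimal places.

TC(Q) = (D/Q)S + (Q/2)H
TC(962) = (51,500/962)×310 + (962/2)×16 = $24,291.63
TC(2,977) = (51,500/2,977)×310 + (2,977/2)×16 = $29,178.78
|ΔTC| = |$24,291.63 − $29,178.78| = $4,887.15

$4,887.15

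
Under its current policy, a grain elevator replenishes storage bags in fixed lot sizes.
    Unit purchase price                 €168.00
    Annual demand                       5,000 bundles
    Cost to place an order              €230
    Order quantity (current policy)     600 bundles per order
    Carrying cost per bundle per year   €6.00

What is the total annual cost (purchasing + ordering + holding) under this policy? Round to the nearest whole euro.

Annual ordering cost = (D/Q)·S = (5,000/600) × 230 = €1,916.67
Annual holding cost  = (Q/2)·H = (600/2) × 6 = €1,800.00
Purchase cost = D·C = 5,000 × 168 = €840,000.00
Total = €1,916.67 + €1,800.00 + €840,000.00 = €843,716.67

€843,717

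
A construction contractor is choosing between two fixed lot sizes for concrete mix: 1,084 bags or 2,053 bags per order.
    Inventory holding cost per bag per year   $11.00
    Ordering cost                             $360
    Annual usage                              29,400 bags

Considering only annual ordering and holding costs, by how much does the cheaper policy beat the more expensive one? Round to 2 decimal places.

For each Q, cost = (D/Q)·S + (Q/2)·H.
TC(1,084) = (29,400/1,084)×360 + (1,084/2)×11 = $15,725.84
TC(2,053) = (29,400/2,053)×360 + (2,053/2)×11 = $16,446.88
|ΔTC| = |$15,725.84 − $16,446.88| = $721.04

$721.04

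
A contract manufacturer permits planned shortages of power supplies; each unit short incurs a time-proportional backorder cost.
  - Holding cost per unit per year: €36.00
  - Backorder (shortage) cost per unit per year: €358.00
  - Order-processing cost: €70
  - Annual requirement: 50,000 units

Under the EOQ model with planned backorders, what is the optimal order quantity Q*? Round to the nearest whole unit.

Q* = √(2DS/H) · √((H + b)/b)
   = √(2 × 50,000 × 70 / 36) · √((36 + 358) / 358)
   = 440.959 × 1.0491 ≈ 462.60

463 units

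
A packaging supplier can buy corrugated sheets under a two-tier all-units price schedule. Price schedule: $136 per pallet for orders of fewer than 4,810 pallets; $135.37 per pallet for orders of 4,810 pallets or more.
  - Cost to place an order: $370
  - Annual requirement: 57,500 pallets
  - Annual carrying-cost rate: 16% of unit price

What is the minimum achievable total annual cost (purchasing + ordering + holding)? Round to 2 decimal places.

H₁ = 16%×$136 = $21.7600;  H₂ = 16%×$135.37 = $21.6592
EOQ₁ = √(2×57,500×370/21.7600) = 1,398.36  (< 4,810, feasible at tier 1)
EOQ₂ = √(2×57,500×370/21.6592) = 1,401.61  (< 4,810 → use Q = 4,810 at tier-2 price)
TC(tier 1 (EOQ₁), Q≈1,398.4) = $7,850,428.41
TC(tier 2, Q≈4,810.0) = $7,840,288.45
Minimum at tier 2: $7,840,288.45

$7,840,288.45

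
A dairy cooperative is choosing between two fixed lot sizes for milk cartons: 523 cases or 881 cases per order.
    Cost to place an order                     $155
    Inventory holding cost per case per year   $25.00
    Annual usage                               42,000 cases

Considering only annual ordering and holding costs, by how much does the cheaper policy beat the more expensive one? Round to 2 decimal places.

Annual cost at Q: ordering D·S/Q plus holding Q·H/2.
TC(523) = (42,000/523)×155 + (523/2)×25 = $18,984.92
TC(881) = (42,000/881)×155 + (881/2)×25 = $18,401.83
Lots of 881 are cheaper by $583.09.

$583.09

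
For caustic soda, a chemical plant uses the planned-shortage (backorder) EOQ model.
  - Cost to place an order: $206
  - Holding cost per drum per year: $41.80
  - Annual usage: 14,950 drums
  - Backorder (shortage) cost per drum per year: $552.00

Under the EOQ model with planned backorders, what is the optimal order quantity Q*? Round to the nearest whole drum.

Q* = √(2DS/H) · √((H + b)/b)
   = √(2 × 14,950 × 206 / 41.8) · √((41.8 + 552) / 552)
   = 383.867 × 1.0372 ≈ 398.14

398 drums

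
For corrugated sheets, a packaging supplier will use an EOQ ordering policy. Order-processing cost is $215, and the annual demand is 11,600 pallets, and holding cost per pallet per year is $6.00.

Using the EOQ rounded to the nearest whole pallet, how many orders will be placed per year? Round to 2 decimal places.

Optimal lot size Q* = (2 × 11,600 × $215 / $6)^½ ≈ 911.77 → Q = 912
N = D/Q = 11,600/912 ≈ 12.719 orders/yr

12.72 orders per year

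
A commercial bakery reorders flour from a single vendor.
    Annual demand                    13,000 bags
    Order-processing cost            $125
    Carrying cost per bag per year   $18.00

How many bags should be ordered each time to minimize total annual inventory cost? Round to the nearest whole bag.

425 bags

Optimal lot size Q* = (2 × 13,000 × $125 / $18)^½ ≈ 424.92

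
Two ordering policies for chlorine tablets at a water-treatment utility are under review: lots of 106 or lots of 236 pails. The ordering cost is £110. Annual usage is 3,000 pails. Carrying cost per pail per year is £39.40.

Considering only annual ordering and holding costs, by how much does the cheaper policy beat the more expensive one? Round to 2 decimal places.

£846.10

Annual cost at Q: ordering D·S/Q plus holding Q·H/2.
TC(106) = (3,000/106)×110 + (106/2)×39.4 = £5,201.41
TC(236) = (3,000/236)×110 + (236/2)×39.4 = £6,047.51
Cheaper: Q = 106.  Difference = £846.10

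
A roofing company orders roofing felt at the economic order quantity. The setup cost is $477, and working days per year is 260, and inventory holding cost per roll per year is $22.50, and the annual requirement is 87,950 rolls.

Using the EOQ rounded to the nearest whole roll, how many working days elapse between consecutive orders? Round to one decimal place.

2DS/H = 2·87,950·477/22.5 = 3,729,080.00
EOQ = √3,729,080.00 ≈ 1,931.08 → Q = 1,931 rolls
Cycle time = (working days × Q)/D = (260 × 1,931) / 87,950 = 5.708 days

5.7 days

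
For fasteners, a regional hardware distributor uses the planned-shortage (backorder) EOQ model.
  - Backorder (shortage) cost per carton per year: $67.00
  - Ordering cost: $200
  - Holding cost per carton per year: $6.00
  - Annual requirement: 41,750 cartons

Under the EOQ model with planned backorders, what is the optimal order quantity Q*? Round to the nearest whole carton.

Basic EOQ = √(2·41,750·200/6) = 1,668.333
Backorder adjustment √((H+b)/b) = √((6+67)/67) = 1.0438
Q* = 1,668.333 × 1.0438 ≈ 1,741.43

1,741 cartons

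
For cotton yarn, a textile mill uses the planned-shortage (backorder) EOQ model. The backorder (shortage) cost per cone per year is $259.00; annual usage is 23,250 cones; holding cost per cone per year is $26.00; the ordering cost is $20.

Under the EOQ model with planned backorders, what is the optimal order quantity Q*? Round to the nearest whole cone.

198 cones

Basic EOQ = √(2·23,250·20/26) = 189.128
Backorder adjustment √((H+b)/b) = √((26+259)/259) = 1.0490
Q* = 189.128 × 1.0490 ≈ 198.39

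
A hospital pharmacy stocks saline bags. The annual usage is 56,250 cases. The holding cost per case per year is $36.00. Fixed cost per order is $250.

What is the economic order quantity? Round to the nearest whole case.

EOQ = √(2DS/H) = √(2 × 56,250 × 250 / 36)
    = √(781,250.00) ≈ 883.88

884 cases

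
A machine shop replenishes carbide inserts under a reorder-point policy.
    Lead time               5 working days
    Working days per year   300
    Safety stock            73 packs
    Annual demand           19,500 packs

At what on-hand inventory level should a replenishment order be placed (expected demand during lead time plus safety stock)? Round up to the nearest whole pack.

Daily demand d = 19,500 / 300 = 65.000 packs/day
Demand during lead time = 65.000 × 5 = 325.00
Reorder point = 325.00 + 73 = 398.00 → round up

398 packs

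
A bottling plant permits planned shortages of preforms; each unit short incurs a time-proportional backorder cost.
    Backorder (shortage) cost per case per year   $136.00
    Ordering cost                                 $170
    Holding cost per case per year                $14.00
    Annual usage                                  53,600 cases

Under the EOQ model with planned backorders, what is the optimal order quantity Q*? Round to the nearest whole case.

1,198 cases

Basic EOQ = √(2·53,600·170/14) = 1,140.927
Backorder adjustment √((H+b)/b) = √((14+136)/136) = 1.0502
Q* = 1,140.927 × 1.0502 ≈ 1,198.21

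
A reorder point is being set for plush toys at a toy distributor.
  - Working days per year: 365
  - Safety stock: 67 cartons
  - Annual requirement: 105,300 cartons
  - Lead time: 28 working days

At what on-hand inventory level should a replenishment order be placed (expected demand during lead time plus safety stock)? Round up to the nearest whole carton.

8,145 cartons

Daily demand d = 105,300 / 365 = 288.493 cartons/day
Demand during lead time = 288.493 × 28 = 8,077.81
Reorder point = 8,077.81 + 67 = 8,144.81 → round up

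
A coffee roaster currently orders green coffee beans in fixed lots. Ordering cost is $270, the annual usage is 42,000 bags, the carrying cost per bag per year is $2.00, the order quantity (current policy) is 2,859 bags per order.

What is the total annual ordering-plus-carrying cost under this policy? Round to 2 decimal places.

Ordering: D/Q × S = 42,000/2,859 × $270 = $3,966.42
Holding:  Q/2 × H = 2,859/2 × $2 = $2,859.00
Total = $3,966.42 + $2,859.00 = $6,825.42

$6,825.42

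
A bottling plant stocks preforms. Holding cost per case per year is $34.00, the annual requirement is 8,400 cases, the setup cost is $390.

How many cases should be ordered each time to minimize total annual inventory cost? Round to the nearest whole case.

439 cases

Q* = √(2·D·S / H) = √(2·8,400·390 / 34) = √192,705.9 ≈ 438.98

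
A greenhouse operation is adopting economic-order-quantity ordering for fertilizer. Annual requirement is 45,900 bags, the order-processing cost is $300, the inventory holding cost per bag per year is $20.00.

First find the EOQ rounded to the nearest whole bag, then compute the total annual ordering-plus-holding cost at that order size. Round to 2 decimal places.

$23,469.13

Q* = √(2·D·S / H) = √(2·45,900·300 / 20) = √1,377,000.0 ≈ 1,173.46 → Q = 1,173 bags
Annual ordering cost = (D/Q)·S = (45,900/1,173) × 300 = $11,739.13
Annual holding cost  = (Q/2)·H = (1,173/2) × 20 = $11,730.00
Total = $11,739.13 + $11,730.00 = $23,469.13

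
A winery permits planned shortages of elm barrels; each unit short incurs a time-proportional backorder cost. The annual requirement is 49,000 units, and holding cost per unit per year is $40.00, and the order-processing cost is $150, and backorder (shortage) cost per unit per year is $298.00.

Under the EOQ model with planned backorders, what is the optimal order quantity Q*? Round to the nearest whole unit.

Basic EOQ = √(2·49,000·150/40) = 606.218
Backorder adjustment √((H+b)/b) = √((40+298)/298) = 1.0650
Q* = 606.218 × 1.0650 ≈ 645.62

646 units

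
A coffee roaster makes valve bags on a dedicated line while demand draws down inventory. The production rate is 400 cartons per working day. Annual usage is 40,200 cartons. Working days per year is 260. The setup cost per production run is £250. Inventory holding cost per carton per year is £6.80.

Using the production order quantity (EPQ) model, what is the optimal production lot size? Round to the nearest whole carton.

2,195 cartons

Daily demand d = 40,200/260 = 154.615; p = 400; 1 − d/p = 0.61346
EPQ = √(2DS / (H(1 − d/p)))
    = √(2 × 40,200 × 250 / (6.8 × 0.61346)) ≈ 2,195.08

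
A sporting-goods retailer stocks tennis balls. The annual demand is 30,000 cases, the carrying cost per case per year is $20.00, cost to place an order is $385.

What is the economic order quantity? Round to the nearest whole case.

1,075 cases

EOQ = √(2DS/H) = √(2 × 30,000 × 385 / 20)
    = √(1,155,000.00) ≈ 1,074.71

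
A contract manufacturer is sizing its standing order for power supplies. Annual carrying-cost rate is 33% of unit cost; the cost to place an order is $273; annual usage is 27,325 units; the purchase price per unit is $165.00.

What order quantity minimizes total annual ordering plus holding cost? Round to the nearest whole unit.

Holding cost per unit per year: H = 33% × $165 = $54.4500
EOQ = √(2DS/H) = √(2 × 27,325 × 273 / 54.45)
    = √(274,002.75) ≈ 523.45

523 units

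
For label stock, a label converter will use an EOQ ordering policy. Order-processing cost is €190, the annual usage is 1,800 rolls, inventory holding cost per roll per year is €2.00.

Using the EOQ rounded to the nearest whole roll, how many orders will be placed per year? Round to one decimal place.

Optimal lot size Q* = (2 × 1,800 × €190 / €2)^½ ≈ 584.81 → Q = 585
Orders per year = D/Q = 1,800 / 585 = 3.077

3.1 orders per year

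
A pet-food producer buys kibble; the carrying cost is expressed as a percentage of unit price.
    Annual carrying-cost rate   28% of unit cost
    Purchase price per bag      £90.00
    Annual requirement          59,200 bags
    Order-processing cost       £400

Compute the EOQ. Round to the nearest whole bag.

Carrying cost H = £90 × 28% = £25.2000/bag/yr
Q* = √(2·D·S / H) = √(2·59,200·400 / 25.2) = √1,879,365.1 ≈ 1,370.90

1,371 bags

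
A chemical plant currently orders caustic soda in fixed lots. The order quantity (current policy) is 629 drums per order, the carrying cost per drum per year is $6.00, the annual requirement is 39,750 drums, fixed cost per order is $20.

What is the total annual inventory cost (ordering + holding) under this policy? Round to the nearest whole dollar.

$3,151

Ordering: D/Q × S = 39,750/629 × $20 = $1,263.91
Holding:  Q/2 × H = 629/2 × $6 = $1,887.00
Total = $1,263.91 + $1,887.00 = $3,150.91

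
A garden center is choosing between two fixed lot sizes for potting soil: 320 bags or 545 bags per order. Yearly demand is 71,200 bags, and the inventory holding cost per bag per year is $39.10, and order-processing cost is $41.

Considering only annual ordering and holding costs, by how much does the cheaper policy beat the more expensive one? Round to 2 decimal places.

$632.58

Annual cost at Q: ordering D·S/Q plus holding Q·H/2.
TC(320) = (71,200/320)×41 + (320/2)×39.1 = $15,378.50
TC(545) = (71,200/545)×41 + (545/2)×39.1 = $16,011.08
Cheaper: Q = 320.  Difference = $632.58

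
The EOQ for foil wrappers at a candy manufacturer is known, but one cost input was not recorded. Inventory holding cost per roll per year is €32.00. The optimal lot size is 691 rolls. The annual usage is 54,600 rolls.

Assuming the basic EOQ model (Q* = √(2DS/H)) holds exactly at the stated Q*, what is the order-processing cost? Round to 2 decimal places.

€139.92

From Q* = √(2DS/H) ⇒ Q*² = 2DS/H.
S = Q²H / (2D) = 691² × 32 / (2 × 54,600) = 139.9212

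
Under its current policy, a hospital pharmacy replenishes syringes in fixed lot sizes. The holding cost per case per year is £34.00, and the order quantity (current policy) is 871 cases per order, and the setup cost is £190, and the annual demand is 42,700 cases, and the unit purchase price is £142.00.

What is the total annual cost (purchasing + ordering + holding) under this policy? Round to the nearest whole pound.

£6,087,522

Ordering: D/Q × S = 42,700/871 × £190 = £9,314.58
Holding:  Q/2 × H = 871/2 × £34 = £14,807.00
Purchase cost = D·C = 42,700 × 142 = £6,063,400.00
Total = £9,314.58 + £14,807.00 + £6,063,400.00 = £6,087,521.58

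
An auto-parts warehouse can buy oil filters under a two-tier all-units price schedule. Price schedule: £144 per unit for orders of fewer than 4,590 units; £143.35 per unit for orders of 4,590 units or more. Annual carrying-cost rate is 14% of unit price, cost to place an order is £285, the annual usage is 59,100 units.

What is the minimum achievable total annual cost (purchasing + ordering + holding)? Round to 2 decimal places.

£8,521,712.96

H₁ = 14%×£144 = £20.1600;  H₂ = 14%×£143.35 = £20.0690
EOQ₁ = √(2×59,100×285/20.1600) = 1,292.66  (< 4,590, feasible at tier 1)
EOQ₂ = √(2×59,100×285/20.0690) = 1,295.59  (< 4,590 → use Q = 4,590 at tier-2 price)
TC(tier 1 (EOQ₁), Q≈1,292.7) = £8,536,460.12
TC(tier 2, Q≈4,590.0) = £8,521,712.96
Minimum at tier 2: £8,521,712.96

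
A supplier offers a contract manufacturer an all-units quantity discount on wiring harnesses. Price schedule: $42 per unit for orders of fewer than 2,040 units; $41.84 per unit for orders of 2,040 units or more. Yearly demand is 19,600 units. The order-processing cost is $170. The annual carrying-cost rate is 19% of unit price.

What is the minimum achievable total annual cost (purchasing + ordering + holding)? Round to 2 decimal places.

H₁ = 19%×$42 = $7.9800;  H₂ = 19%×$41.84 = $7.9496
EOQ₁ = √(2×19,600×170/7.9800) = 913.83  (< 2,040, feasible at tier 1)
EOQ₂ = √(2×19,600×170/7.9496) = 915.58  (< 2,040 → use Q = 2,040 at tier-2 price)
TC(tier 1 (EOQ₁), Q≈913.8) = $830,492.37
TC(tier 2, Q≈2,040.0) = $829,805.93
Minimum at tier 2: $829,805.93

$829,805.93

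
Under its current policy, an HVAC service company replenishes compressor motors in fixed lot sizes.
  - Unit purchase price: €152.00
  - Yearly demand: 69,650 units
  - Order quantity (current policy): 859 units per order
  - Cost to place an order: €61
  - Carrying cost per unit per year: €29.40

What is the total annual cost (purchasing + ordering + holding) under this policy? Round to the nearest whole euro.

Ordering: D/Q × S = 69,650/859 × €61 = €4,946.04
Holding:  Q/2 × H = 859/2 × €29.4 = €12,627.30
Purchase cost = D·C = 69,650 × 152 = €10,586,800.00
Total = €4,946.04 + €12,627.30 + €10,586,800.00 = €10,604,373.34

€10,604,373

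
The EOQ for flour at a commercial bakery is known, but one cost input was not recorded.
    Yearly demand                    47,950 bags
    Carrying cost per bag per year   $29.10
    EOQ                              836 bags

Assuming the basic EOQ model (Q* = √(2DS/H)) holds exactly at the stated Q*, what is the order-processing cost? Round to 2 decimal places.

EOQ relation: Q² = 2DS/H, so rearrange for the unknown.
S = Q²H / (2D) = 836² × 29.1 / (2 × 47,950) = 212.0738

$212.07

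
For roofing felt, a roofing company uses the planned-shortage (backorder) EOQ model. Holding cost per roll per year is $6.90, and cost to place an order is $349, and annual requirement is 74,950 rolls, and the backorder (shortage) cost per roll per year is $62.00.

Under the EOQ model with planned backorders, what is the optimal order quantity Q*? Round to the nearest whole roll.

Basic EOQ = √(2·74,950·349/6.9) = 2,753.525
Backorder adjustment √((H+b)/b) = √((6.9+62)/62) = 1.0542
Q* = 2,753.525 × 1.0542 ≈ 2,902.70

2,903 rolls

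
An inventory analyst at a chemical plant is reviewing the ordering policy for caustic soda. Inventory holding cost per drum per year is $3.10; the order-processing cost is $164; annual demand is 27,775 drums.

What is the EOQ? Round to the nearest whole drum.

Q* = √(2·D·S / H) = √(2·27,775·164 / 3.1) = √2,938,774.2 ≈ 1,714.29

1,714 drums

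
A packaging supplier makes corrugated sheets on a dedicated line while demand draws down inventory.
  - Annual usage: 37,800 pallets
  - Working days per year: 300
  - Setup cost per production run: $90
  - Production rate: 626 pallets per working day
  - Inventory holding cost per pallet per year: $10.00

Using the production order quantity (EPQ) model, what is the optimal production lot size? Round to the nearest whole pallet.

923 pallets

Daily demand d = 37,800/300 = 126.000; p = 626; 1 − d/p = 0.79872
EPQ = √(2DS / (H(1 − d/p)))
    = √(2 × 37,800 × 90 / (10 × 0.79872)) ≈ 922.96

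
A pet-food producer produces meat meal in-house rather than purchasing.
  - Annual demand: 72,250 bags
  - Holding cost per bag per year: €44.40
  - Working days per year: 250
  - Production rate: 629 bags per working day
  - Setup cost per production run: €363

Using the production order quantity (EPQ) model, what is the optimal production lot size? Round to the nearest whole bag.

Daily demand d = 72,250/250 = 289.000; p = 629; 1 − d/p = 0.54054
EPQ = √(2DS / (H(1 − d/p)))
    = √(2 × 72,250 × 363 / (44.4 × 0.54054)) ≈ 1,478.36

1,478 bags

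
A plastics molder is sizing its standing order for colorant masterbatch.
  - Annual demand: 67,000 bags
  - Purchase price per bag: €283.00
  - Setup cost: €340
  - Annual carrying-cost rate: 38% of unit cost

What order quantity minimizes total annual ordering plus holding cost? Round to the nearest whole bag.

H = i·C = 0.38 × €283 = €107.5400 per bag-year
2DS/H = 2·67,000·340/107.54 = 423,656.31
EOQ = √423,656.31 ≈ 650.89

651 bags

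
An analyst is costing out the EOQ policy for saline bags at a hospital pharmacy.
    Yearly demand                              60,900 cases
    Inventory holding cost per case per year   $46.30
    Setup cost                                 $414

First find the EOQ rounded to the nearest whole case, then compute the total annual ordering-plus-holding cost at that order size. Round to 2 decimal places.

Q* = √(2·D·S / H) = √(2·60,900·414 / 46.3) = √1,089,097.2 ≈ 1,043.60 → Q = 1,044 cases
Ordering: D/Q × S = 60,900/1,044 × $414 = $24,150.00
Holding:  Q/2 × H = 1,044/2 × $46.3 = $24,168.60
Total = $24,150.00 + $24,168.60 = $48,318.60

$48,318.60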